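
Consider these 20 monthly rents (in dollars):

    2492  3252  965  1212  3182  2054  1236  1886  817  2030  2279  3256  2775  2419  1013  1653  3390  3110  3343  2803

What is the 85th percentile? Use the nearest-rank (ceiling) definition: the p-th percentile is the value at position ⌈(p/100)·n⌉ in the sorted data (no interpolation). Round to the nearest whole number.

3252

Sorted: 817, 965, 1013, 1212, 1236, 1653, 1886, 2030, 2054, 2279, 2419, 2492, 2775, 2803, 3110, 3182, 3252, 3256, 3343, 3390.
n = 20.
Position = ⌈85/100 · 20⌉ = ⌈17⌉ = 17.
The value at rank 17 is 3252.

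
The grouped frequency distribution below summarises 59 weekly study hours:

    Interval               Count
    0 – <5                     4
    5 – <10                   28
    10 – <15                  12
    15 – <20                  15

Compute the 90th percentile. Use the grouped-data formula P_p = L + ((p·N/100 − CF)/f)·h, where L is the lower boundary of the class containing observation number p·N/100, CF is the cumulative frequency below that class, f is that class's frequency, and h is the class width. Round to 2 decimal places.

18.03

N = 59; target position k = 90/100 · 59 = 53.1.
Cumulative frequencies: 4, 32, 44, 59.
Observation 53.1 falls in the class 15 – <20.
L = 15, CF = 44, f = 15, h = 5.
P90 = 15 + ((53.1 − 44)/15)·5 = 15 + 3.03333 = 18.0333.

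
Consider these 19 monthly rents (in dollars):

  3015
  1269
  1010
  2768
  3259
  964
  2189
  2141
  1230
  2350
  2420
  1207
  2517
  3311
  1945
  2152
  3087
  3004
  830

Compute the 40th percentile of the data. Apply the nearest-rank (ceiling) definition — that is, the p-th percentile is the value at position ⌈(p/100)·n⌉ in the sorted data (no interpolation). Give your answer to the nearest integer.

2141

Sorted: 830, 964, 1010, 1207, 1230, 1269, 1945, 2141, 2152, 2189, 2350, 2420, 2517, 2768, 3004, 3015, 3087, 3259, 3311.
n = 19.
Position = ⌈40/100 · 19⌉ = ⌈7.6⌉ = 8.
The value at rank 8 is 2141.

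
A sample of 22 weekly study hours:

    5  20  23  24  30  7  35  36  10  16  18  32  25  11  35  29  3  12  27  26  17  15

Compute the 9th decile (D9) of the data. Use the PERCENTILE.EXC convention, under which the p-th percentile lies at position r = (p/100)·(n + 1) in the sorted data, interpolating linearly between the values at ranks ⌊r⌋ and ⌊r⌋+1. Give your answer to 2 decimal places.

Sorted: 3, 5, 7, 10, 11, 12, 15, 16, 17, 18, 20, 23, 24, 25, 26, 27, 29, 30, 32, 35, 35, 36.
n = 22.
r = (90/100)·(22 + 1) = 20.7.
Rank 20 is 35 and rank 21 is 35.
Interpolate: 35 + 0.7·(35 − 35) = 35 + 0.7·0 = 35.

35.00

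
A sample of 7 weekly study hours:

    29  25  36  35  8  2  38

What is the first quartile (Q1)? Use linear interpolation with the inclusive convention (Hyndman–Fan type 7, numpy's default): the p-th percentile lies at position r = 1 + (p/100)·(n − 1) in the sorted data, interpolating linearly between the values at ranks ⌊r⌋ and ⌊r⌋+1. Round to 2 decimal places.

16.50

Sorted: 2, 8, 25, 29, 35, 36, 38.
n = 7.
r = 1 + (25/100)·(7 − 1) = 1 + 1.5 = 2.5.
Rank 2 is 8 and rank 3 is 25.
Interpolate: 8 + 0.5·(25 − 8) = 8 + 0.5·17 = 16.5.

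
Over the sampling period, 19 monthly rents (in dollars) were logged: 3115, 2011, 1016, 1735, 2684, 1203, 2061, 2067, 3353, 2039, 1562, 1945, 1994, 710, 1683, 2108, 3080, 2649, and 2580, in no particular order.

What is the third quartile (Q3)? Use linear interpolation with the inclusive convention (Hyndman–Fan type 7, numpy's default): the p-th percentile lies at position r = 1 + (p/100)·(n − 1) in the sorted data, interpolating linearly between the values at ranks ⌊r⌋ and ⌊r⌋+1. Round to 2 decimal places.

2614.50

Sorted: 710, 1016, 1203, 1562, 1683, 1735, 1945, 1994, 2011, 2039, 2061, 2067, 2108, 2580, 2649, 2684, 3080, 3115, 3353.
n = 19.
r = 1 + (75/100)·(19 − 1) = 1 + 13.5 = 14.5.
Rank 14 is 2580 and rank 15 is 2649.
Interpolate: 2580 + 0.5·(2649 − 2580) = 2580 + 0.5·69 = 2614.5.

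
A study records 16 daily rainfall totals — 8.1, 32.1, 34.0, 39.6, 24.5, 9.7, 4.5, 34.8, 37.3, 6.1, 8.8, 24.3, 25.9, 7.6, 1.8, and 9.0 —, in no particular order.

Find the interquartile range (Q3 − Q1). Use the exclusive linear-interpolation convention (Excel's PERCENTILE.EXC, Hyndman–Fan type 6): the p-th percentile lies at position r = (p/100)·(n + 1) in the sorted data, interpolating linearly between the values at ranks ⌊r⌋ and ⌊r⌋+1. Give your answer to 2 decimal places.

25.80

Sorted: 1.8, 4.5, 6.1, 7.6, 8.1, 8.8, 9.0, 9.7, 24.3, 24.5, 25.9, 32.1, 34.0, 34.8, 37.3, 39.6.
n = 16.
P25: r = 4.25; ranks 4–5 are 7.6, 8.1; interpolating gives 7.725.
P75: r = 12.75; ranks 12–13 are 32.1, 34.0; interpolating gives 33.525.
Difference: 33.525 − 7.725 = 25.8.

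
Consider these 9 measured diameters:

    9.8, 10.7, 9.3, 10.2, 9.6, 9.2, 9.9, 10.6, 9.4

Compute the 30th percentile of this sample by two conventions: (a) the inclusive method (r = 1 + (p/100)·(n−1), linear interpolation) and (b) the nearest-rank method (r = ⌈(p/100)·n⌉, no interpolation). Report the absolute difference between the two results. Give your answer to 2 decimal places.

Sorted: 9.2, 9.3, 9.4, 9.6, 9.8, 9.9, 10.2, 10.6, 10.7.
n = 9.
(a) r = 3.4; between ranks 3 (9.4) and 4 (9.6): 9.48.
(b) the nearest-rank method: rank 3 → 9.4.
|9.48 − 9.4| = 0.08.

0.08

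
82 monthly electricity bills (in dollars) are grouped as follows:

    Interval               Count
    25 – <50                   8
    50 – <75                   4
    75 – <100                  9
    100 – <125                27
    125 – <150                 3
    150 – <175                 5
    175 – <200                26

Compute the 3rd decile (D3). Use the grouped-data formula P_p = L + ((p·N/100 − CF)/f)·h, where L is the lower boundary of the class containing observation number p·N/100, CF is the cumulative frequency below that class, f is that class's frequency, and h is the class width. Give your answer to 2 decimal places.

103.33

N = 82; target position k = 30/100 · 82 = 24.6.
Cumulative frequencies: 8, 12, 21, 48, 51, 56, 82.
Observation 24.6 falls in the class 100 – <125.
L = 100, CF = 21, f = 27, h = 25.
P30 = 100 + ((24.6 − 21)/27)·25 = 100 + 3.33333 = 103.333.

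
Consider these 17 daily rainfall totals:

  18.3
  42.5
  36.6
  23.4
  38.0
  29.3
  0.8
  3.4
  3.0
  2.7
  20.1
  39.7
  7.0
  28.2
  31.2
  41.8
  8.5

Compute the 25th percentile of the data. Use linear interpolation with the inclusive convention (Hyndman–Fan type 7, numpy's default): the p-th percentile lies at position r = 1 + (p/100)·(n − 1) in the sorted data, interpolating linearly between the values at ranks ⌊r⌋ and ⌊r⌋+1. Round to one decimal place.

Sorted: 0.8, 2.7, 3.0, 3.4, 7.0, 8.5, 18.3, 20.1, 23.4, 28.2, 29.3, 31.2, 36.6, 38.0, 39.7, 41.8, 42.5.
n = 17.
r = 1 + (25/100)·(17 − 1) = 1 + 4 = 5.
r is an integer, so P25 is the value at rank 5: 7.0.

7.0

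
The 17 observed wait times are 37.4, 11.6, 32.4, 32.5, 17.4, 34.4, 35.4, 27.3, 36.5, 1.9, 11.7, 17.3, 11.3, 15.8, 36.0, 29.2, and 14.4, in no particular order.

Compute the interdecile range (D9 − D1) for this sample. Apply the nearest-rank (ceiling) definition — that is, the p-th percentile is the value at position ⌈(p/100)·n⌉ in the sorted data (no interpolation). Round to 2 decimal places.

Sorted: 1.9, 11.3, 11.6, 11.7, 14.4, 15.8, 17.3, 17.4, 27.3, 29.2, 32.4, 32.5, 34.4, 35.4, 36.0, 36.5, 37.4.
n = 17.
P10: rank ⌈10/100·17⌉ = 2 → 11.3.
P90: rank ⌈90/100·17⌉ = 16 → 36.5.
Difference: 36.5 − 11.3 = 25.2.

25.20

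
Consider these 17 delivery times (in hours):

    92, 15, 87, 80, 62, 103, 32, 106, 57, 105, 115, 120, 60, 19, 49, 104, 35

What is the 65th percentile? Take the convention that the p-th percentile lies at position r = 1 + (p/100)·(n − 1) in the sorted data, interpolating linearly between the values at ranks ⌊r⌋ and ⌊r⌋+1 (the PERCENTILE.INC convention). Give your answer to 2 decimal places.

96.40

Sorted: 15, 19, 32, 35, 49, 57, 60, 62, 80, 87, 92, 103, 104, 105, 106, 115, 120.
n = 17.
r = 1 + (65/100)·(17 − 1) = 1 + 10.4 = 11.4.
Rank 11 is 92 and rank 12 is 103.
Interpolate: 92 + 0.4·(103 − 92) = 92 + 0.4·11 = 96.4.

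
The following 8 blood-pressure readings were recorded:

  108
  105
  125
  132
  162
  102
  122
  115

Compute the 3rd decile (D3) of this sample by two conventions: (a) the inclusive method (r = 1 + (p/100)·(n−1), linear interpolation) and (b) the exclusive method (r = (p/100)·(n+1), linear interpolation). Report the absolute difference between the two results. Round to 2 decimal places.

1.60

Sorted: 102, 105, 108, 115, 122, 125, 132, 162.
n = 8.
(a) r = 3.1; between ranks 3 (108) and 4 (115): 108.7.
(b) r = 2.7; between ranks 2 (105) and 3 (108): 107.1.
|108.7 − 107.1| = 1.6.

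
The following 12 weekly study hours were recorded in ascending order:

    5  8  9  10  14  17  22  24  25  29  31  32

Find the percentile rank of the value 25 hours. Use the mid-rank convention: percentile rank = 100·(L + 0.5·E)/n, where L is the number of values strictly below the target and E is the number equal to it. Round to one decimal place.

Count below 25: L = 8; count equal: E = 1; n = 12.
Percentile rank = 100·(8 + 0.5·1)/12 = 100·8.5/12 = 70.83.

70.8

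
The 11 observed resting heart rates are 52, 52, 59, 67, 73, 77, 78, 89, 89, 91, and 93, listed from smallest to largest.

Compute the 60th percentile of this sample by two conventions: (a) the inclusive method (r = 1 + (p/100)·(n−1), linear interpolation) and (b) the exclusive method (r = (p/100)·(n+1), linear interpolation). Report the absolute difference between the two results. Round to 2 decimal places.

n = 11.
(a) r = 7 → value at rank 7 = 78.
(b) r = 7.2; between ranks 7 (78) and 8 (89): 80.2.
|78 − 80.2| = 2.2.

2.20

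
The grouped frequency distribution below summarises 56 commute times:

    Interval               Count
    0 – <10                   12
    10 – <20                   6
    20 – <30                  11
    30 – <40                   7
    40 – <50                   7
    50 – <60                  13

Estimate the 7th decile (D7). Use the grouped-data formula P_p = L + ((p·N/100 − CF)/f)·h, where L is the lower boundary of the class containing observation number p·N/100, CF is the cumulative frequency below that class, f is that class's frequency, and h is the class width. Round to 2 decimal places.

N = 56; target position k = 70/100 · 56 = 39.2.
Cumulative frequencies: 12, 18, 29, 36, 43, 56.
Observation 39.2 falls in the class 40 – <50.
L = 40, CF = 36, f = 7, h = 10.
P70 = 40 + ((39.2 − 36)/7)·10 = 40 + 4.57143 = 44.5714.

44.57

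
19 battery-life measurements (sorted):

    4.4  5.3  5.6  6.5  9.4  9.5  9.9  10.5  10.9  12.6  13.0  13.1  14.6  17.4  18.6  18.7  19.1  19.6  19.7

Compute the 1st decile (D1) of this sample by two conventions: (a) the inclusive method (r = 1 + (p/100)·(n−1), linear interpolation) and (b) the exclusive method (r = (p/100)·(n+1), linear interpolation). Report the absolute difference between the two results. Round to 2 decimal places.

n = 19.
(a) r = 2.8; between ranks 2 (5.3) and 3 (5.6): 5.54.
(b) r = 2 → value at rank 2 = 5.3.
|5.54 − 5.3| = 0.24.

0.24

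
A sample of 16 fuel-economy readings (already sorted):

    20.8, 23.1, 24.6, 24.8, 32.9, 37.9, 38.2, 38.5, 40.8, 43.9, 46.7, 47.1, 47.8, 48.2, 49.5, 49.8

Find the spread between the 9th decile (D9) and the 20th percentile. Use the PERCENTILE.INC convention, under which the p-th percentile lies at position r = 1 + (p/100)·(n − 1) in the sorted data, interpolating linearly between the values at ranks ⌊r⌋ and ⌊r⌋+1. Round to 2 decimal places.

24.05

n = 16.
P20: r = 4 (integer) → 24.8.
P90: r = 14.5; ranks 14–15 are 48.2, 49.5; interpolating gives 48.85.
Difference: 48.85 − 24.8 = 24.05.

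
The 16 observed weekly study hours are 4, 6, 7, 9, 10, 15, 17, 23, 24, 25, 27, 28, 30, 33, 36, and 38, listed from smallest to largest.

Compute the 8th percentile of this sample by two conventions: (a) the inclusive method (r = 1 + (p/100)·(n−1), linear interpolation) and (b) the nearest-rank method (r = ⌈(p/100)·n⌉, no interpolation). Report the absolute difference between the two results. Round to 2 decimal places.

n = 16.
(a) r = 2.2; between ranks 2 (6) and 3 (7): 6.2.
(b) the nearest-rank method: rank 2 → 6.
|6.2 − 6| = 0.2.

0.20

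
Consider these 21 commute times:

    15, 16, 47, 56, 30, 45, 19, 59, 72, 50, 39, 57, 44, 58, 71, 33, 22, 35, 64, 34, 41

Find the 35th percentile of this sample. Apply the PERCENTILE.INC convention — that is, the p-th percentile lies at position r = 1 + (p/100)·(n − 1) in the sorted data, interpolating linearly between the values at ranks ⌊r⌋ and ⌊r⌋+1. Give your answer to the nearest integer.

Sorted: 15, 16, 19, 22, 30, 33, 34, 35, 39, 41, 44, 45, 47, 50, 56, 57, 58, 59, 64, 71, 72.
n = 21.
r = 1 + (35/100)·(21 − 1) = 1 + 7 = 8.
r is an integer, so P35 is the value at rank 8: 35.

35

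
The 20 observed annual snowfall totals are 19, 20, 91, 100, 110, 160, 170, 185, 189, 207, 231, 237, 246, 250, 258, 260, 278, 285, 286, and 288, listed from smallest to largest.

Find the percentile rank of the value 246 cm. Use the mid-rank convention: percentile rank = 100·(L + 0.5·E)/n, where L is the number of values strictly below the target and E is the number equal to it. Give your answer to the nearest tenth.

62.5

Count below 246: L = 12; count equal: E = 1; n = 20.
Percentile rank = 100·(12 + 0.5·1)/20 = 100·12.5/20 = 62.5.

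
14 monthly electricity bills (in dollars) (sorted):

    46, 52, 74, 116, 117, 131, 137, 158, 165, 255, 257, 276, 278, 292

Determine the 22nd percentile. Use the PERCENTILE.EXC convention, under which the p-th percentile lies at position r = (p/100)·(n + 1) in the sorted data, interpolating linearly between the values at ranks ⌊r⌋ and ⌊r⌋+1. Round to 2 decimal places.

86.60

n = 14.
r = (22/100)·(14 + 1) = 3.3.
Rank 3 is 74 and rank 4 is 116.
Interpolate: 74 + 0.3·(116 − 74) = 74 + 0.3·42 = 86.6.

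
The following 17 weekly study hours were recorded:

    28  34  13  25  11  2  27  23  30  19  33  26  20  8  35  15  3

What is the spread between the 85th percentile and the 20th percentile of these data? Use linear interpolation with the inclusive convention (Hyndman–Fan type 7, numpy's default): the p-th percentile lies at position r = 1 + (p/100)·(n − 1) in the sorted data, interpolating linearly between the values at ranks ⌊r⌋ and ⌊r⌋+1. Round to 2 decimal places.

Sorted: 2, 3, 8, 11, 13, 15, 19, 20, 23, 25, 26, 27, 28, 30, 33, 34, 35.
n = 17.
P20: r = 4.2; ranks 4–5 are 11, 13; interpolating gives 11.4.
P85: r = 14.6; ranks 14–15 are 30, 33; interpolating gives 31.8.
Difference: 31.8 − 11.4 = 20.4.

20.40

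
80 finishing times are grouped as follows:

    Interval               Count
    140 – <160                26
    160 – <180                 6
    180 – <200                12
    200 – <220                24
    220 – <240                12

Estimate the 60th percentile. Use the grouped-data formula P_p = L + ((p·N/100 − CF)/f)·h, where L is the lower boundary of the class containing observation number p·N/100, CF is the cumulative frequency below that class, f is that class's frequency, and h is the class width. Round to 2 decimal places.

N = 80; target position k = 60/100 · 80 = 48.
Cumulative frequencies: 26, 32, 44, 68, 80.
Observation 48 falls in the class 200 – <220.
L = 200, CF = 44, f = 24, h = 20.
P60 = 200 + ((48 − 44)/24)·20 = 200 + 3.33333 = 203.333.

203.33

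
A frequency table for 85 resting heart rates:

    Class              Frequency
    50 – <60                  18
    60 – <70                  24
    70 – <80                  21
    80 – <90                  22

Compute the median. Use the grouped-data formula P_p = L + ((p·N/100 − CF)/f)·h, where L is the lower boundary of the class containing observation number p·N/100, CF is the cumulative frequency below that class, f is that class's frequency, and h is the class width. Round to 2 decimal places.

70.24

N = 85; target position k = 50/100 · 85 = 42.5.
Cumulative frequencies: 18, 42, 63, 85.
Observation 42.5 falls in the class 70 – <80.
L = 70, CF = 42, f = 21, h = 10.
P50 = 70 + ((42.5 − 42)/21)·10 = 70 + 0.238095 = 70.2381.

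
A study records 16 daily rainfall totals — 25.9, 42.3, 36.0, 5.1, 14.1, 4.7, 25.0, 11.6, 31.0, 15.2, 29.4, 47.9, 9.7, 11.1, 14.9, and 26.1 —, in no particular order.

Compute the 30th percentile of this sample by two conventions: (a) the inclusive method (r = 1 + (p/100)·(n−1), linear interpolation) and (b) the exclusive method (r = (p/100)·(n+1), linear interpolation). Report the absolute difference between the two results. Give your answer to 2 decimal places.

Sorted: 4.7, 5.1, 9.7, 11.1, 11.6, 14.1, 14.9, 15.2, 25.0, 25.9, 26.1, 29.4, 31.0, 36.0, 42.3, 47.9.
n = 16.
(a) r = 5.5; between ranks 5 (11.6) and 6 (14.1): 12.85.
(b) r = 5.1; between ranks 5 (11.6) and 6 (14.1): 11.85.
|12.85 − 11.85| = 1.

1.00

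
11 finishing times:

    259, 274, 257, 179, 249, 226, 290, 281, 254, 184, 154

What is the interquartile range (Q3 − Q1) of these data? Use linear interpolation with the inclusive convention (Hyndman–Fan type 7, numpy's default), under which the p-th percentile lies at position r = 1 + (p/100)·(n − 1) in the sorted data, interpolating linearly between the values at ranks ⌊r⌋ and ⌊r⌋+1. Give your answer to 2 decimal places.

Sorted: 154, 179, 184, 226, 249, 254, 257, 259, 274, 281, 290.
n = 11.
P25: r = 3.5; ranks 3–4 are 184, 226; interpolating gives 205.
P75: r = 8.5; ranks 8–9 are 259, 274; interpolating gives 266.5.
Difference: 266.5 − 205 = 61.5.

61.50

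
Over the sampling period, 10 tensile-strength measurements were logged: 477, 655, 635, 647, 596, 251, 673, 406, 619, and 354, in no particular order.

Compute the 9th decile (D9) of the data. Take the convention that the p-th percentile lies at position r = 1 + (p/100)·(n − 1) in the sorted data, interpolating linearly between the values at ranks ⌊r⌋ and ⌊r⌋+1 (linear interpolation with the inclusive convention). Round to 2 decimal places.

Sorted: 251, 354, 406, 477, 596, 619, 635, 647, 655, 673.
n = 10.
r = 1 + (90/100)·(10 − 1) = 1 + 8.1 = 9.1.
Rank 9 is 655 and rank 10 is 673.
Interpolate: 655 + 0.1·(673 − 655) = 655 + 0.1·18 = 656.8.

656.80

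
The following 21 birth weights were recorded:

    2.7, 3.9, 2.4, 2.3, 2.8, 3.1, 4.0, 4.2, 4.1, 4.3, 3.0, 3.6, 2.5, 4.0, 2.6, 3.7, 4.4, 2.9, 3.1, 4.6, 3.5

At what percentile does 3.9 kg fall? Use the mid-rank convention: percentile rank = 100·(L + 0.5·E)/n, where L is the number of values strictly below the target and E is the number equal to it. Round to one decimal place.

Sorted: 2.3, 2.4, 2.5, 2.6, 2.7, 2.8, 2.9, 3.0, 3.1, 3.1, 3.5, 3.6, 3.7, 3.9, 4.0, 4.0, 4.1, 4.2, 4.3, 4.4, 4.6.
Count below 3.9: L = 13; count equal: E = 1; n = 21.
Percentile rank = 100·(13 + 0.5·1)/21 = 100·13.5/21 = 64.29.

64.3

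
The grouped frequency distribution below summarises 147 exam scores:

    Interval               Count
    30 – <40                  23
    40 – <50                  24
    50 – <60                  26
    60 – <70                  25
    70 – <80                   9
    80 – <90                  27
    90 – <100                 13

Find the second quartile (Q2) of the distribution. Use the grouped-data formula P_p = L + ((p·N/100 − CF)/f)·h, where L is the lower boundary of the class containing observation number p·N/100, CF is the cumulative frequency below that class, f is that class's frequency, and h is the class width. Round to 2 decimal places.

N = 147; target position k = 50/100 · 147 = 73.5.
Cumulative frequencies: 23, 47, 73, 98, 107, 134, 147.
Observation 73.5 falls in the class 60 – <70.
L = 60, CF = 73, f = 25, h = 10.
P50 = 60 + ((73.5 − 73)/25)·10 = 60 + 0.2 = 60.2.

60.20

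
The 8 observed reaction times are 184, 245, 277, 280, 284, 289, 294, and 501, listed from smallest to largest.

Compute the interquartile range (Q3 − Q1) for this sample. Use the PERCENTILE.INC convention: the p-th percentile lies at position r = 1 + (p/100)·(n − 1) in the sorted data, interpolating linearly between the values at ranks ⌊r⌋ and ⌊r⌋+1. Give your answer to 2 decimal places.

n = 8.
P25: r = 2.75; ranks 2–3 are 245, 277; interpolating gives 269.
P75: r = 6.25; ranks 6–7 are 289, 294; interpolating gives 290.25.
Difference: 290.25 − 269 = 21.25.

21.25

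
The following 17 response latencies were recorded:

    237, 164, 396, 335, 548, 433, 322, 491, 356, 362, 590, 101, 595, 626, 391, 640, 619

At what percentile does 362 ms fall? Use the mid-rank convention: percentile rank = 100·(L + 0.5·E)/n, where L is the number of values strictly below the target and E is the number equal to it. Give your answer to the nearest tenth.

Sorted: 101, 164, 237, 322, 335, 356, 362, 391, 396, 433, 491, 548, 590, 595, 619, 626, 640.
Count below 362: L = 6; count equal: E = 1; n = 17.
Percentile rank = 100·(6 + 0.5·1)/17 = 100·6.5/17 = 38.24.

38.2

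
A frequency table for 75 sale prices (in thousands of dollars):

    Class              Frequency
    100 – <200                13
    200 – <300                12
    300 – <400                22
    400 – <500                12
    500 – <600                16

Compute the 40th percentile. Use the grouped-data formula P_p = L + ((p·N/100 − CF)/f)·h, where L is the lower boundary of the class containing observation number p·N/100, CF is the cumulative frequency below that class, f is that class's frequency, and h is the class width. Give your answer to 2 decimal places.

322.73

N = 75; target position k = 40/100 · 75 = 30.
Cumulative frequencies: 13, 25, 47, 59, 75.
Observation 30 falls in the class 300 – <400.
L = 300, CF = 25, f = 22, h = 100.
P40 = 300 + ((30 − 25)/22)·100 = 300 + 22.7273 = 322.727.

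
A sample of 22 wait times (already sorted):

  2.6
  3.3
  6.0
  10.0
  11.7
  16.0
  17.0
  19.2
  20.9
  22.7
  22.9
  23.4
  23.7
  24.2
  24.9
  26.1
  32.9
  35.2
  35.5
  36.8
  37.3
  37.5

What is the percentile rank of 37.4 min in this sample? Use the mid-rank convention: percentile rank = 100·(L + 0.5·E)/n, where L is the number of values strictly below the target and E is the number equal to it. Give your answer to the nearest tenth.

95.5

Count below 37.4: L = 21; count equal: E = 0; n = 22.
Percentile rank = 100·(21 + 0.5·0)/22 = 100·21/22 = 95.45.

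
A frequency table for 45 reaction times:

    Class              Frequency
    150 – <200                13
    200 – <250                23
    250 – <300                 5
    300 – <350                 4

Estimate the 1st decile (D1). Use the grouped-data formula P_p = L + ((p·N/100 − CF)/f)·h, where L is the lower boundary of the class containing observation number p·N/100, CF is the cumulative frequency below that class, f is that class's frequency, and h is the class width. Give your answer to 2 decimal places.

N = 45; target position k = 10/100 · 45 = 4.5.
Cumulative frequencies: 13, 36, 41, 45.
Observation 4.5 falls in the class 150 – <200.
L = 150, CF = 0, f = 13, h = 50.
P10 = 150 + ((4.5 − 0)/13)·50 = 150 + 17.3077 = 167.308.

167.31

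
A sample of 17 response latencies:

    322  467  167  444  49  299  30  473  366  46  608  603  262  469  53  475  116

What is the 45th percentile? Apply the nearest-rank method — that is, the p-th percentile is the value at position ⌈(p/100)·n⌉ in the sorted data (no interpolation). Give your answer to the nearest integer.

Sorted: 30, 46, 49, 53, 116, 167, 262, 299, 322, 366, 444, 467, 469, 473, 475, 603, 608.
n = 17.
Position = ⌈45/100 · 17⌉ = ⌈7.65⌉ = 8.
The value at rank 8 is 299.

299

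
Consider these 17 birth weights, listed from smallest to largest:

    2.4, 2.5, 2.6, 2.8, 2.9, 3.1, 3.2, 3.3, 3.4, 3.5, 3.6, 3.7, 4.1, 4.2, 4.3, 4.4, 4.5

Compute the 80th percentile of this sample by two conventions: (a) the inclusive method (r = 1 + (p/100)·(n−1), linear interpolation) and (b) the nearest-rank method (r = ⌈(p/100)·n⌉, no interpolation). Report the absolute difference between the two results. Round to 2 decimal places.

n = 17.
(a) r = 13.8; between ranks 13 (4.1) and 14 (4.2): 4.18.
(b) the nearest-rank method: rank 14 → 4.2.
|4.18 − 4.2| = 0.02.

0.02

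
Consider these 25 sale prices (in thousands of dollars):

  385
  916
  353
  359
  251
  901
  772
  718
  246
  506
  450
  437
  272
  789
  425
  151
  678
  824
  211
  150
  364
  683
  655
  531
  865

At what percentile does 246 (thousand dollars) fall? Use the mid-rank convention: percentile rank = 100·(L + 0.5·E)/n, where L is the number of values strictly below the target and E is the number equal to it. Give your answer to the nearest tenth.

14.0

Sorted: 150, 151, 211, 246, 251, 272, 353, 359, 364, 385, 425, 437, 450, 506, 531, 655, 678, 683, 718, 772, 789, 824, 865, 901, 916.
Count below 246: L = 3; count equal: E = 1; n = 25.
Percentile rank = 100·(3 + 0.5·1)/25 = 100·3.5/25 = 14.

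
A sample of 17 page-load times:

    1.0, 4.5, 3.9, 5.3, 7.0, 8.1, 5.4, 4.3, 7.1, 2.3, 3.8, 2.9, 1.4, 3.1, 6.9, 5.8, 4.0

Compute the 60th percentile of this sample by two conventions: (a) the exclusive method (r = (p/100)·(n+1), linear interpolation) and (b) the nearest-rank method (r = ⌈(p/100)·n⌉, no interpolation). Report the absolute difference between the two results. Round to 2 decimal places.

0.16

Sorted: 1.0, 1.4, 2.3, 2.9, 3.1, 3.8, 3.9, 4.0, 4.3, 4.5, 5.3, 5.4, 5.8, 6.9, 7.0, 7.1, 8.1.
n = 17.
(a) r = 10.8; between ranks 10 (4.5) and 11 (5.3): 5.14.
(b) the nearest-rank method: rank 11 → 5.3.
|5.14 − 5.3| = 0.16.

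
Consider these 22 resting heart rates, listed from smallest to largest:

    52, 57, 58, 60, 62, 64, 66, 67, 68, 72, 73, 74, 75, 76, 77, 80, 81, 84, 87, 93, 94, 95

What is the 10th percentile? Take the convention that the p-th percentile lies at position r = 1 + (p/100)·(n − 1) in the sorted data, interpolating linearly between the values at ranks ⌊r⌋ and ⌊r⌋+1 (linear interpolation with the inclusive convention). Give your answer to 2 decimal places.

58.20

n = 22.
r = 1 + (10/100)·(22 − 1) = 1 + 2.1 = 3.1.
Rank 3 is 58 and rank 4 is 60.
Interpolate: 58 + 0.1·(60 − 58) = 58 + 0.1·2 = 58.2.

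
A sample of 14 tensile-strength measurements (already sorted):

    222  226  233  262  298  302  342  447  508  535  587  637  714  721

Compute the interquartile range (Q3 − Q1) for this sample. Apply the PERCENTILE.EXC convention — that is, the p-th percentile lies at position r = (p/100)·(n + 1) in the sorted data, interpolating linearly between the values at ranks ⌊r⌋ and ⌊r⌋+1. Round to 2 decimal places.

n = 14.
P25: r = 3.75; ranks 3–4 are 233, 262; interpolating gives 254.75.
P75: r = 11.25; ranks 11–12 are 587, 637; interpolating gives 599.5.
Difference: 599.5 − 254.75 = 344.75.

344.75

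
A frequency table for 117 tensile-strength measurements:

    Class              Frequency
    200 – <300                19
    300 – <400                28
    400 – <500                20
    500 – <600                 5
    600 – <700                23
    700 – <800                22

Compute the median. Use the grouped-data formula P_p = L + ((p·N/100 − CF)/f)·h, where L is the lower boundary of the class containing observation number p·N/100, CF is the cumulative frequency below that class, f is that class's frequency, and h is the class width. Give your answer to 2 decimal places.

N = 117; target position k = 50/100 · 117 = 58.5.
Cumulative frequencies: 19, 47, 67, 72, 95, 117.
Observation 58.5 falls in the class 400 – <500.
L = 400, CF = 47, f = 20, h = 100.
P50 = 400 + ((58.5 − 47)/20)·100 = 400 + 57.5 = 457.5.

457.50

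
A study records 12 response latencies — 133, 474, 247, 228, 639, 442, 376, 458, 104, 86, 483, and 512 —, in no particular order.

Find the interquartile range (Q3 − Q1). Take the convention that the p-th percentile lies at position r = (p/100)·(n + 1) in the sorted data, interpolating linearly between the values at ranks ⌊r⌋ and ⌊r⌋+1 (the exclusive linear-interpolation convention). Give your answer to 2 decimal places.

Sorted: 86, 104, 133, 228, 247, 376, 442, 458, 474, 483, 512, 639.
n = 12.
P25: r = 3.25; ranks 3–4 are 133, 228; interpolating gives 156.75.
P75: r = 9.75; ranks 9–10 are 474, 483; interpolating gives 480.75.
Difference: 480.75 − 156.75 = 324.

324.00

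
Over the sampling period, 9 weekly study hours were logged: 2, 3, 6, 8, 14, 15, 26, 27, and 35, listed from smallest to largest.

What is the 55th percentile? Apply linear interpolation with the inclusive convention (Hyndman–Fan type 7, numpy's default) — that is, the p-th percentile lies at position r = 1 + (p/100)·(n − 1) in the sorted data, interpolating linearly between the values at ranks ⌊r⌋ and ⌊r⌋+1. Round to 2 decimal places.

14.40

n = 9.
r = 1 + (55/100)·(9 − 1) = 1 + 4.4 = 5.4.
Rank 5 is 14 and rank 6 is 15.
Interpolate: 14 + 0.4·(15 − 14) = 14 + 0.4·1 = 14.4.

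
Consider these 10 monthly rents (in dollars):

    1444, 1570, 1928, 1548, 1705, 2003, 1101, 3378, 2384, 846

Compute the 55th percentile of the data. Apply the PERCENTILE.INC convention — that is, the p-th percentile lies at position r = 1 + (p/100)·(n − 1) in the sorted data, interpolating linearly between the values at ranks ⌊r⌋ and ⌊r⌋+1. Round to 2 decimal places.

Sorted: 846, 1101, 1444, 1548, 1570, 1705, 1928, 2003, 2384, 3378.
n = 10.
r = 1 + (55/100)·(10 − 1) = 1 + 4.95 = 5.95.
Rank 5 is 1570 and rank 6 is 1705.
Interpolate: 1570 + 0.95·(1705 − 1570) = 1570 + 0.95·135 = 1698.25.

1698.25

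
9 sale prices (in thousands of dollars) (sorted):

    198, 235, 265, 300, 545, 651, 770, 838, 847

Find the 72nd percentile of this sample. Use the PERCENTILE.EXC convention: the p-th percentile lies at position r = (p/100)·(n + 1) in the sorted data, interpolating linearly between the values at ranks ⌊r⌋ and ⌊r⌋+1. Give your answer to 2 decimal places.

783.60

n = 9.
r = (72/100)·(9 + 1) = 7.2.
Rank 7 is 770 and rank 8 is 838.
Interpolate: 770 + 0.2·(838 − 770) = 770 + 0.2·68 = 783.6.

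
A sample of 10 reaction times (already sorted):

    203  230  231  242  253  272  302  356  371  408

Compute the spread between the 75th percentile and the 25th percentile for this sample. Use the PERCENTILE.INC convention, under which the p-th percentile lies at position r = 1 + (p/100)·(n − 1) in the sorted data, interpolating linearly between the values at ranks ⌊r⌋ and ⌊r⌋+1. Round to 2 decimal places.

108.75

n = 10.
P25: r = 3.25; ranks 3–4 are 231, 242; interpolating gives 233.75.
P75: r = 7.75; ranks 7–8 are 302, 356; interpolating gives 342.5.
Difference: 342.5 − 233.75 = 108.75.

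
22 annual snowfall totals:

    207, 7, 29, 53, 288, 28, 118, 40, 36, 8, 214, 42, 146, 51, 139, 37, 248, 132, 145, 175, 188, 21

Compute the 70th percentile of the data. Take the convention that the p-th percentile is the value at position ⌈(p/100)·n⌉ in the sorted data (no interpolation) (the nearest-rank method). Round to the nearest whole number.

Sorted: 7, 8, 21, 28, 29, 36, 37, 40, 42, 51, 53, 118, 132, 139, 145, 146, 175, 188, 207, 214, 248, 288.
n = 22.
Position = ⌈70/100 · 22⌉ = ⌈15.4⌉ = 16.
The value at rank 16 is 146.

146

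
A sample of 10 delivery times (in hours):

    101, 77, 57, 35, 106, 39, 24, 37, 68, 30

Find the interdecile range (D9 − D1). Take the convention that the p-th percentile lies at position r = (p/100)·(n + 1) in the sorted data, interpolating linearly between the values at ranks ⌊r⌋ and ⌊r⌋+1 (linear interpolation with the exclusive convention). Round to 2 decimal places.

80.90

Sorted: 24, 30, 35, 37, 39, 57, 68, 77, 101, 106.
n = 10.
P10: r = 1.1; ranks 1–2 are 24, 30; interpolating gives 24.6.
P90: r = 9.9; ranks 9–10 are 101, 106; interpolating gives 105.5.
Difference: 105.5 − 24.6 = 80.9.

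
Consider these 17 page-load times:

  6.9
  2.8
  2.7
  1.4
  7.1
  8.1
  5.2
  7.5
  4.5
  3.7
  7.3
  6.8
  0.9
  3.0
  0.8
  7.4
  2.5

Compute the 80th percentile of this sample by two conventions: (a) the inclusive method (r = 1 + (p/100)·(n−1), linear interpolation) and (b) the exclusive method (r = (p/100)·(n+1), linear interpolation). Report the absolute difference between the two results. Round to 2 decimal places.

Sorted: 0.8, 0.9, 1.4, 2.5, 2.7, 2.8, 3.0, 3.7, 4.5, 5.2, 6.8, 6.9, 7.1, 7.3, 7.4, 7.5, 8.1.
n = 17.
(a) r = 13.8; between ranks 13 (7.1) and 14 (7.3): 7.26.
(b) r = 14.4; between ranks 14 (7.3) and 15 (7.4): 7.34.
|7.26 − 7.34| = 0.08.

0.08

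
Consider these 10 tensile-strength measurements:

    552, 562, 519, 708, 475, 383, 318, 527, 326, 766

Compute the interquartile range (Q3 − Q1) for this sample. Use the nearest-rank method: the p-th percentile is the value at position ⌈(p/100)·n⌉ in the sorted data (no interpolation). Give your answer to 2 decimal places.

Sorted: 318, 326, 383, 475, 519, 527, 552, 562, 708, 766.
n = 10.
P25: rank ⌈25/100·10⌉ = 3 → 383.
P75: rank ⌈75/100·10⌉ = 8 → 562.
Difference: 562 − 383 = 179.

179.00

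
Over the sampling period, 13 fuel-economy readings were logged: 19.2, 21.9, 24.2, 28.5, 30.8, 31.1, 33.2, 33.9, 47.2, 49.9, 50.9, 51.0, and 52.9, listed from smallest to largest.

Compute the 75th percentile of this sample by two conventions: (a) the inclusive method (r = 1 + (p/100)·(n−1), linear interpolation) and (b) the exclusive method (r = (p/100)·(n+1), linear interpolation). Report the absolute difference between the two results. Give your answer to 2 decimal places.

n = 13.
(a) r = 10 → value at rank 10 = 49.9.
(b) r = 10.5; between ranks 10 (49.9) and 11 (50.9): 50.4.
|49.9 − 50.4| = 0.5.

0.50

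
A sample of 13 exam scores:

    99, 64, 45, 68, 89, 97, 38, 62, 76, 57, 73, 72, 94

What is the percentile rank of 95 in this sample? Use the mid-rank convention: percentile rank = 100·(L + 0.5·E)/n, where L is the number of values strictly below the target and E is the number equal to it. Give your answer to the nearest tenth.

84.6

Sorted: 38, 45, 57, 62, 64, 68, 72, 73, 76, 89, 94, 97, 99.
Count below 95: L = 11; count equal: E = 0; n = 13.
Percentile rank = 100·(11 + 0.5·0)/13 = 100·11/13 = 84.62.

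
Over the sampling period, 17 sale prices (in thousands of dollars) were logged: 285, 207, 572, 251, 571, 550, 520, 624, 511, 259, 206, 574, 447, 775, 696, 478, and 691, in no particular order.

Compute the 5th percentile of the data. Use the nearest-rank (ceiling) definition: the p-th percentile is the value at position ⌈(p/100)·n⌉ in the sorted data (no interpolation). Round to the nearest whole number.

206

Sorted: 206, 207, 251, 259, 285, 447, 478, 511, 520, 550, 571, 572, 574, 624, 691, 696, 775.
n = 17.
Position = ⌈5/100 · 17⌉ = ⌈0.85⌉ = 1.
The value at rank 1 is 206.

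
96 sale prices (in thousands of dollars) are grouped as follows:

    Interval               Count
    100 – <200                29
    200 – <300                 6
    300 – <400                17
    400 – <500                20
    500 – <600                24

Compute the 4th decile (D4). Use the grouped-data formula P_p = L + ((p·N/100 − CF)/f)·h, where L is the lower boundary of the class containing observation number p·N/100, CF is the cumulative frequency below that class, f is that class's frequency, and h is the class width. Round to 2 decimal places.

320.00

N = 96; target position k = 40/100 · 96 = 38.4.
Cumulative frequencies: 29, 35, 52, 72, 96.
Observation 38.4 falls in the class 300 – <400.
L = 300, CF = 35, f = 17, h = 100.
P40 = 300 + ((38.4 − 35)/17)·100 = 300 + 20 = 320.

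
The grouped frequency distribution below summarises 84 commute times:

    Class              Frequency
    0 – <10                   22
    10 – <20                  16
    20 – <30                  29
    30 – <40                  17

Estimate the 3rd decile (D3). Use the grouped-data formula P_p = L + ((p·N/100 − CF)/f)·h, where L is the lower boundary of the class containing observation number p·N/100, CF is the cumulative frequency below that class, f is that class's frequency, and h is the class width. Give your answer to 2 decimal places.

N = 84; target position k = 30/100 · 84 = 25.2.
Cumulative frequencies: 22, 38, 67, 84.
Observation 25.2 falls in the class 10 – <20.
L = 10, CF = 22, f = 16, h = 10.
P30 = 10 + ((25.2 − 22)/16)·10 = 10 + 2 = 12.

12.00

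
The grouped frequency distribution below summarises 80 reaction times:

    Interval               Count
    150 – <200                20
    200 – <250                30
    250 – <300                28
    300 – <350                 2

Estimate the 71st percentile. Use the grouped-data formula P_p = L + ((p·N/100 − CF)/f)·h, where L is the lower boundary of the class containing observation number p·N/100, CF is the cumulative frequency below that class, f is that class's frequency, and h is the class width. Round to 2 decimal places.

N = 80; target position k = 71/100 · 80 = 56.8.
Cumulative frequencies: 20, 50, 78, 80.
Observation 56.8 falls in the class 250 – <300.
L = 250, CF = 50, f = 28, h = 50.
P71 = 250 + ((56.8 − 50)/28)·50 = 250 + 12.1429 = 262.143.

262.14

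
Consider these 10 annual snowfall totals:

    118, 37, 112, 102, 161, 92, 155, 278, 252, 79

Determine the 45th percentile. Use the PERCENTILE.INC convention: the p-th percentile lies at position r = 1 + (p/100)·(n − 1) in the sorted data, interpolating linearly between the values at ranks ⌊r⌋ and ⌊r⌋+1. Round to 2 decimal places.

Sorted: 37, 79, 92, 102, 112, 118, 155, 161, 252, 278.
n = 10.
r = 1 + (45/100)·(10 − 1) = 1 + 4.05 = 5.05.
Rank 5 is 112 and rank 6 is 118.
Interpolate: 112 + 0.05·(118 − 112) = 112 + 0.05·6 = 112.3.

112.30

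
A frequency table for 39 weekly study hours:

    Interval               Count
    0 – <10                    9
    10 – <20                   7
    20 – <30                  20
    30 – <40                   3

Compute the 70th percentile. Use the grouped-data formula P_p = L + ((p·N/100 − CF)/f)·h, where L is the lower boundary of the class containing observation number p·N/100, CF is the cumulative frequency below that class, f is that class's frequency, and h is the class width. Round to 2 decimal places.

25.65

N = 39; target position k = 70/100 · 39 = 27.3.
Cumulative frequencies: 9, 16, 36, 39.
Observation 27.3 falls in the class 20 – <30.
L = 20, CF = 16, f = 20, h = 10.
P70 = 20 + ((27.3 − 16)/20)·10 = 20 + 5.65 = 25.65.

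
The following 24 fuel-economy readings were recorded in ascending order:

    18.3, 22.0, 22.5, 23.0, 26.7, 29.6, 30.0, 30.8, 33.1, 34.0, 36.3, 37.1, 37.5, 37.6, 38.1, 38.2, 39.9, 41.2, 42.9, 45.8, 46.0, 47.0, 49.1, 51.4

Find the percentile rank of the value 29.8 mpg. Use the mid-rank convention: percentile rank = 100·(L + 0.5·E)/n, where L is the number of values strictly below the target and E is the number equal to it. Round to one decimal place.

25.0

Count below 29.8: L = 6; count equal: E = 0; n = 24.
Percentile rank = 100·(6 + 0.5·0)/24 = 100·6/24 = 25.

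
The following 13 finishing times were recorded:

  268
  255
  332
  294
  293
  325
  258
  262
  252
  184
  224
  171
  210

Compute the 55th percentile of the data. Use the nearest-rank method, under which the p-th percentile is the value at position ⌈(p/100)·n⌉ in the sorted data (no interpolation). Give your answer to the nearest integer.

262

Sorted: 171, 184, 210, 224, 252, 255, 258, 262, 268, 293, 294, 325, 332.
n = 13.
Position = ⌈55/100 · 13⌉ = ⌈7.15⌉ = 8.
The value at rank 8 is 262.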